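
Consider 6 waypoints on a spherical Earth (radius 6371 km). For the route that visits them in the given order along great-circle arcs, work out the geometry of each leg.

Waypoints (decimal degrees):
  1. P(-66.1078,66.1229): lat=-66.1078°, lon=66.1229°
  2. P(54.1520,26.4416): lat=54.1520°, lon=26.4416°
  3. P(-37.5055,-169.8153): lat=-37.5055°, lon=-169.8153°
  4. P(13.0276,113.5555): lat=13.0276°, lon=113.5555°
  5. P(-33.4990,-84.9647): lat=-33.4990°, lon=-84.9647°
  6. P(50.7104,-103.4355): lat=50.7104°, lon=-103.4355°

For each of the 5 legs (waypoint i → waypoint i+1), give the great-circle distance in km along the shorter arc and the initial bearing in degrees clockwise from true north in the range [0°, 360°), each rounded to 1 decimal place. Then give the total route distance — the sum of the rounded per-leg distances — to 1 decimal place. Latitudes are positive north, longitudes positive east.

Leg 1: φ1=-1.1537988, φ2=0.9451307, Δφ=2.0989295, Δλ=-0.6925693 rad; a=sin²(Δφ/2)+cosφ1·cosφ2·sin²(Δλ/2)=0.7792845454; c=2·atan2(√a, √(1-a))=2.163456009; dist=6371·c=13783.378 ≈ 13783.4 km; running total=13783.4 km
Leg 1 bearing: y=sinΔλ·cosφ2=-0.37393895, x=cosφ1·sinφ2-sinφ1·cosφ2·cosΔλ=0.74038519; θ=atan2(y, x)=-26.7965° <0 so +360° → 333.2035° ≈ 333.2°
Leg 2: φ1=0.9451307, φ2=-0.6545945, Δφ=-1.5997252, Δλ=-3.4253291 rad; a=sin²(Δφ/2)+cosφ1·cosφ2·sin²(Δλ/2)=0.9697572953; c=2·atan2(√a, √(1-a))=2.792006649; dist=6371·c=17787.874 ≈ 17787.9 km; running total=31571.3 km
Leg 2 bearing: y=sinΔλ·cosφ2=0.22207865, x=cosφ1·sinφ2-sinφ1·cosφ2·cosΔλ=0.26075546; θ=atan2(y, x)=40.4202° ≈ 40.4°
Leg 3: φ1=-0.6545945, φ2=0.2273745, Δφ=0.8819690, Δλ=4.9457535 rad; a=sin²(Δφ/2)+cosφ1·cosφ2·sin²(Δλ/2)=0.4792575132; c=2·atan2(√a, √(1-a))=1.529299445; dist=6371·c=9743.167 ≈ 9743.2 km; running total=41314.5 km
Leg 3 bearing: y=sinΔλ·cosφ2=-0.94785312, x=cosφ1·sinφ2-sinφ1·cosφ2·cosΔλ=0.31599599; θ=atan2(y, x)=-71.5626° <0 so +360° → 288.4374° ≈ 288.4°
Leg 4: φ1=0.2273745, φ2=-0.5846678, Δφ=-0.8120424, Δλ=-3.4648311 rad; a=sin²(Δφ/2)+cosφ1·cosφ2·sin²(Δλ/2)=0.9473862092; c=2·atan2(√a, √(1-a))=2.678717593; dist=6371·c=17066.110 ≈ 17066.1 km; running total=58380.6 km
Leg 4 bearing: y=sinΔλ·cosφ2=0.26487770, x=cosφ1·sinφ2-sinφ1·cosφ2·cosΔλ=-0.35947479; θ=atan2(y, x)=143.6155° ≈ 143.6°
Leg 5: φ1=-0.5846678, φ2=0.8850634, Δφ=1.4697313, Δλ=-0.3223763 rad; a=sin²(Δφ/2)+cosφ1·cosφ2·sin²(Δλ/2)=0.4631548087; c=2·atan2(√a, √(1-a))=1.497039087; dist=6371·c=9537.636 ≈ 9537.6 km; running total=67918.2 km
Leg 5 bearing: y=sinΔλ·cosφ2=-0.20062406, x=cosφ1·sinφ2-sinφ1·cosφ2·cosΔλ=0.97689289; θ=atan2(y, x)=-11.6054° <0 so +360° → 348.3946° ≈ 348.4°

Leg 1: dist=13783.4 km, bearing=333.2°
Leg 2: dist=17787.9 km, bearing=40.4°
Leg 3: dist=9743.2 km, bearing=288.4°
Leg 4: dist=17066.1 km, bearing=143.6°
Leg 5: dist=9537.6 km, bearing=348.4°
Total: 67918.2 km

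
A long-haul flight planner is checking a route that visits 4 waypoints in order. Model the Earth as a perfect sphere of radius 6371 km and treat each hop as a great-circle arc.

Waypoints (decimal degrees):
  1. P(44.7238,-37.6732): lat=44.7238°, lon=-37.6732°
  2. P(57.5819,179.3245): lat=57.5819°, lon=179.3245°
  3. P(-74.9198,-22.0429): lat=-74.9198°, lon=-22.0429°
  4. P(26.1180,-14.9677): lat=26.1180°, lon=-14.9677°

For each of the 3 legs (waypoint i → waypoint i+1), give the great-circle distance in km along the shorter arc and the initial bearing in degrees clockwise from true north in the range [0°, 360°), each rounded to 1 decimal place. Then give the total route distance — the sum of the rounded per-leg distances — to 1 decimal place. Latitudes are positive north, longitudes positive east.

Leg 1: dist=8134.2 km, bearing=340.3°
Leg 2: dist=17891.8 km, bearing=163.2°
Leg 3: dist=11246.4 km, bearing=6.5°
Total: 37272.4 km

Leg 1: φ1=0.7805776, φ2=1.0049937, Δφ=0.2244162, Δλ=3.7873243 rad; a=sin²(Δφ/2)+cosφ1·cosφ2·sin²(Δλ/2)=0.3550911117; c=2·atan2(√a, √(1-a))=1.276759889; dist=6371·c=8134.237 ≈ 8134.2 km; running total=8134.2 km
Leg 1 bearing: y=sinΔλ·cosφ2=-0.32261193, x=cosφ1·sinφ2-sinφ1·cosφ2·cosΔλ=0.90107003; θ=atan2(y, x)=-19.6990° <0 so +360° → 340.3010° ≈ 340.3°
Leg 2: φ1=1.0049937, φ2=-1.3075972, Δφ=-2.3125909, Δλ=-3.5145241 rad; a=sin²(Δφ/2)+cosφ1·cosφ2·sin²(Δλ/2)=0.9724883831; c=2·atan2(√a, √(1-a))=2.808319901; dist=6371·c=17891.806 ≈ 17891.8 km; running total=26026.0 km
Leg 2 bearing: y=sinΔλ·cosφ2=0.09479246, x=cosφ1·sinφ2-sinφ1·cosφ2·cosΔλ=-0.31310270; θ=atan2(y, x)=163.1562° ≈ 163.2°
Leg 3: φ1=-1.3075972, φ2=0.4558451, Δφ=1.7634423, Δλ=0.1234855 rad; a=sin²(Δφ/2)+cosφ1·cosφ2·sin²(Δλ/2)=0.5966176929; c=2·atan2(√a, √(1-a))=1.765254946; dist=6371·c=11246.439 ≈ 11246.4 km; running total=37272.4 km
Leg 3 bearing: y=sinΔλ·cosφ2=0.11059477, x=cosφ1·sinφ2-sinφ1·cosφ2·cosΔλ=0.97489942; θ=atan2(y, x)=6.4721° ≈ 6.5°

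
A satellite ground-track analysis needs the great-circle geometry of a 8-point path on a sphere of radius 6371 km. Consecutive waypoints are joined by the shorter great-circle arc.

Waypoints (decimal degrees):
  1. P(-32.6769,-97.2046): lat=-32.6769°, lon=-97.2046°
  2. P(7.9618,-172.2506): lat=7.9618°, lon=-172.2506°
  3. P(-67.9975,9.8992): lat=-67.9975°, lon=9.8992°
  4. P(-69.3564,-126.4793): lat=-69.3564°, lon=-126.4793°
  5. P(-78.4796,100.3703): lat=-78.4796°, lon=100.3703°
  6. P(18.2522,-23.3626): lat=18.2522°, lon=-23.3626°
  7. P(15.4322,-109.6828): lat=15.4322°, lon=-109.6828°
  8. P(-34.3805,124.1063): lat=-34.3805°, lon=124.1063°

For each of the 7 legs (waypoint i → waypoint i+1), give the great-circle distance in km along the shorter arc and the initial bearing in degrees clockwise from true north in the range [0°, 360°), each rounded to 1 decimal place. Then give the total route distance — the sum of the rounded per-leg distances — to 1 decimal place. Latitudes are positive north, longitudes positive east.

Leg 1: dist=9110.6 km, bearing=284.9°
Leg 2: dist=13337.5 km, bearing=180.9°
Leg 3: dist=4388.3 km, bearing=202.5°
Leg 4: dist=3300.5 km, bearing=197.1°
Leg 5: dist=12714.5 km, bearing=240.1°
Leg 6: dist=9099.2 km, bearing=283.6°
Leg 7: dist=14270.1 km, bearing=238.1°
Total: 66220.7 km

Leg 1: φ1=-0.5703195, φ2=0.1389596, Δφ=0.7092791, Δλ=-1.3097998 rad; a=sin²(Δφ/2)+cosφ1·cosφ2·sin²(Δλ/2)=0.4298371854; c=2·atan2(√a, √(1-a))=1.430006036; dist=6371·c=9110.568 ≈ 9110.6 km; running total=9110.6 km
Leg 1 bearing: y=sinΔλ·cosφ2=-0.95682040, x=cosφ1·sinφ2-sinφ1·cosφ2·cosΔλ=0.25456520; θ=atan2(y, x)=-75.1014° <0 so +360° → 284.8986° ≈ 284.9°
Leg 2: φ1=0.1389596, φ2=-1.1867803, Δφ=-1.3257399, Δλ=3.1791137 rad; a=sin²(Δφ/2)+cosφ1·cosφ2·sin²(Δλ/2)=0.7495995752; c=2·atan2(√a, √(1-a))=2.093470607; dist=6371·c=13337.501 ≈ 13337.5 km; running total=22448.1 km
Leg 2 bearing: y=sinΔλ·cosφ2=-0.01405387, x=cosφ1·sinφ2-sinφ1·cosφ2·cosΔλ=-0.86637330; θ=atan2(y, x)=-179.0707° <0 so +360° → 180.9293° ≈ 180.9°
Leg 3: φ1=-1.1867803, φ2=-1.2104975, Δφ=-0.0237173, Δλ=-2.3802539 rad; a=sin²(Δφ/2)+cosφ1·cosφ2·sin²(Δλ/2)=0.1139906483; c=2·atan2(√a, √(1-a))=0.688785212; dist=6371·c=4388.251 ≈ 4388.3 km; running total=26836.4 km
Leg 3 bearing: y=sinΔλ·cosφ2=-0.24322381, x=cosφ1·sinφ2-sinφ1·cosφ2·cosΔλ=-0.58722168; θ=atan2(y, x)=-157.5009° <0 so +360° → 202.4991° ≈ 202.5°
Leg 4: φ1=-1.2104975, φ2=-1.3697274, Δφ=-0.1592299, Δλ=3.9592724 rad; a=sin²(Δφ/2)+cosφ1·cosφ2·sin²(Δλ/2)=0.0656082002; c=2·atan2(√a, √(1-a))=0.518055747; dist=6371·c=3300.533 ≈ 3300.5 km; running total=30136.9 km
Leg 4 bearing: y=sinΔλ·cosφ2=-0.14570559, x=cosφ1·sinφ2-sinφ1·cosφ2·cosΔλ=-0.47327047; θ=atan2(y, x)=-162.8880° <0 so +360° → 197.1120° ≈ 197.1°
Leg 5: φ1=-1.3697274, φ2=0.3185610, Δφ=1.6882884, Δλ=-2.1595465 rad; a=sin²(Δφ/2)+cosφ1·cosφ2·sin²(Δλ/2)=0.7061087637; c=2·atan2(√a, √(1-a))=1.995682993; dist=6371·c=12714.496 ≈ 12714.5 km; running total=42851.4 km
Leg 5 bearing: y=sinΔλ·cosφ2=-0.78979340, x=cosφ1·sinφ2-sinφ1·cosφ2·cosΔλ=-0.45420601; θ=atan2(y, x)=-119.9030° <0 so +360° → 240.0970° ≈ 240.1°
Leg 6: φ1=0.3185610, φ2=0.2693427, Δφ=-0.0492183, Δλ=-1.5065717 rad; a=sin²(Δφ/2)+cosφ1·cosφ2·sin²(Δλ/2)=0.4289521156; c=2·atan2(√a, √(1-a))=1.428217979; dist=6371·c=9099.177 ≈ 9099.2 km; running total=51950.6 km
Leg 6 bearing: y=sinΔλ·cosφ2=-0.96195865, x=cosφ1·sinφ2-sinφ1·cosφ2·cosΔλ=0.23333313; θ=atan2(y, x)=-76.3656° <0 so +360° → 283.6344° ≈ 283.6°
Leg 7: φ1=0.2693427, φ2=-0.6000529, Δφ=-0.8693956, Δλ=4.0803896 rad; a=sin²(Δφ/2)+cosφ1·cosφ2·sin²(Δλ/2)=0.8101201774; c=2·atan2(√a, √(1-a))=2.239845407; dist=6371·c=14270.055 ≈ 14270.1 km; running total=66220.7 km
Leg 7 bearing: y=sinΔλ·cosφ2=-0.66589623, x=cosφ1·sinφ2-sinφ1·cosφ2·cosΔλ=-0.41458909; θ=atan2(y, x)=-121.9065° <0 so +360° → 238.0935° ≈ 238.1°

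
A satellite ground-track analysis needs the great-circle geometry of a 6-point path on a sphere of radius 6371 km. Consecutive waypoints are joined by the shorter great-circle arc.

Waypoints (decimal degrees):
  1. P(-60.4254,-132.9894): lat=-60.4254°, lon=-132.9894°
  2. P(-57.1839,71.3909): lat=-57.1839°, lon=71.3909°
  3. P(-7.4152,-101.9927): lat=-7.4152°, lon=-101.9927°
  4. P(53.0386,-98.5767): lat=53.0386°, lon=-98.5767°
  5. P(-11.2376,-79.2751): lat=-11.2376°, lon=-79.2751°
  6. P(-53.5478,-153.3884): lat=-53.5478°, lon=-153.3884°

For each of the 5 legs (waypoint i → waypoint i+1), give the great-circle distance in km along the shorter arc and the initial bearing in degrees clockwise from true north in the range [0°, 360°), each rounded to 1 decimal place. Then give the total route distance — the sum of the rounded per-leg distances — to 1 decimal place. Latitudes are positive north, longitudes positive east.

Leg 1: dist=6764.8 km, bearing=194.8°
Leg 2: dist=12806.8 km, bearing=187.3°
Leg 3: dist=6729.9 km, bearing=2.4°
Leg 4: dist=7379.6 km, bearing=159.3°
Leg 5: dist=7957.4 km, bearing=217.0°
Total: 41638.5 km

Leg 1: φ1=-1.0546222, φ2=-0.9980473, Δφ=0.0565748, Δλ=3.5671092 rad; a=sin²(Δφ/2)+cosφ1·cosφ2·sin²(Δλ/2)=0.2563538805; c=2·atan2(√a, √(1-a))=1.061810091; dist=6371·c=6764.792 ≈ 6764.8 km; running total=6764.8 km
Leg 1 bearing: y=sinΔλ·cosφ2=-0.22370992, x=cosφ1·sinφ2-sinφ1·cosφ2·cosΔλ=-0.84409724; θ=atan2(y, x)=-165.1562° <0 so +360° → 194.8438° ≈ 194.8°
Leg 2: φ1=-0.9980473, φ2=-0.1294197, Δφ=0.8686277, Δλ=-3.0261147 rad; a=sin²(Δφ/2)+cosφ1·cosφ2·sin²(Δλ/2)=0.7126850325; c=2·atan2(√a, √(1-a))=2.010167076; dist=6371·c=12806.774 ≈ 12806.8 km; running total=19571.6 km
Leg 2 bearing: y=sinΔλ·cosφ2=-0.11425788, x=cosφ1·sinφ2-sinφ1·cosφ2·cosΔλ=-0.89777806; θ=atan2(y, x)=-172.7471° <0 so +360° → 187.2529° ≈ 187.3°
Leg 3: φ1=-0.1294197, φ2=0.9256982, Δφ=1.0551179, Δλ=0.0596204 rad; a=sin²(Δφ/2)+cosφ1·cosφ2·sin²(Δλ/2)=0.2539670966; c=2·atan2(√a, √(1-a))=1.056335192; dist=6371·c=6729.912 ≈ 6729.9 km; running total=26301.5 km
Leg 3 bearing: y=sinΔλ·cosφ2=0.03582716, x=cosφ1·sinφ2-sinφ1·cosφ2·cosΔλ=0.86982047; θ=atan2(y, x)=2.3586° ≈ 2.4°
Leg 4: φ1=0.9256982, φ2=-0.1961331, Δφ=-1.1218313, Δλ=0.3368765 rad; a=sin²(Δφ/2)+cosφ1·cosφ2·sin²(Δλ/2)=0.2995577119; c=2·atan2(√a, √(1-a))=1.158314125; dist=6371·c=7379.619 ≈ 7379.6 km; running total=33681.1 km
Leg 4 bearing: y=sinΔλ·cosφ2=0.32420345, x=cosφ1·sinφ2-sinφ1·cosφ2·cosΔλ=-0.85684519; θ=atan2(y, x)=159.2749° ≈ 159.3°
Leg 5: φ1=-0.1961331, φ2=-0.9345854, Δφ=-0.7384523, Δλ=-1.2935211 rad; a=sin²(Δφ/2)+cosφ1·cosφ2·sin²(Δλ/2)=0.3418633819; c=2·atan2(√a, √(1-a))=1.248997842; dist=6371·c=7957.365 ≈ 7957.4 km; running total=41638.5 km
Leg 5 bearing: y=sinΔλ·cosφ2=-0.57145824, x=cosφ1·sinφ2-sinφ1·cosφ2·cosΔλ=-0.75723624; θ=atan2(y, x)=-142.9595° <0 so +360° → 217.0405° ≈ 217.0°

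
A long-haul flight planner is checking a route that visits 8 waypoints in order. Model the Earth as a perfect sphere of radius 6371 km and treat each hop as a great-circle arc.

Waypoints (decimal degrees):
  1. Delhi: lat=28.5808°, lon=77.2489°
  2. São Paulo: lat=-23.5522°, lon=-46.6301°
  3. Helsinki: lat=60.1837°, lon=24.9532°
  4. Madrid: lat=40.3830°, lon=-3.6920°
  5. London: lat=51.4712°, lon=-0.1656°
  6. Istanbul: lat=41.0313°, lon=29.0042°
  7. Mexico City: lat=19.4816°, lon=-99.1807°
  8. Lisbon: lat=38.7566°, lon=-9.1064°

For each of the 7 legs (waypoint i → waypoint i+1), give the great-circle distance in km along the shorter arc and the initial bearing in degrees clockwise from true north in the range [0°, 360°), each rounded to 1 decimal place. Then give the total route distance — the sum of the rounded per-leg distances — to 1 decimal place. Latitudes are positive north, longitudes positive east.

Leg 1: dist=14431.3 km, bearing=262.0°
Leg 2: dist=11307.9 km, bearing=28.8°
Leg 3: dist=2952.6 km, bearing=234.8°
Leg 4: dist=1262.4 km, bearing=11.2°
Leg 5: dist=2502.3 km, bearing=106.1°
Leg 6: dist=11425.3 km, bearing=310.6°
Leg 7: dist=8673.8 km, bearing=52.9°
Total: 52555.6 km

Leg 1: φ1=0.4988291, φ2=-0.4110634, Δφ=-0.9098925, Δλ=-2.1620964 rad; a=sin²(Δφ/2)+cosφ1·cosφ2·sin²(Δλ/2)=0.8199475052; c=2·atan2(√a, √(1-a))=2.265157962; dist=6371·c=14431.321 ≈ 14431.3 km; running total=14431.3 km
Leg 1 bearing: y=sinΔλ·cosφ2=-0.76105662, x=cosφ1·sinφ2-sinφ1·cosφ2·cosΔλ=-0.10642927; θ=atan2(y, x)=-97.9608° <0 so +360° → 262.0392° ≈ 262.0°
Leg 2: φ1=-0.4110634, φ2=1.0504037, Δφ=1.4614672, Δλ=1.2493643 rad; a=sin²(Δφ/2)+cosφ1·cosφ2·sin²(Δλ/2)=0.6013449890; c=2·atan2(√a, √(1-a))=1.774900468; dist=6371·c=11307.891 ≈ 11307.9 km; running total=25739.2 km
Leg 2 bearing: y=sinΔλ·cosφ2=0.47175513, x=cosφ1·sinφ2-sinφ1·cosφ2·cosΔλ=0.85811646; θ=atan2(y, x)=28.8001° ≈ 28.8°
Leg 3: φ1=1.0504037, φ2=0.7048163, Δφ=-0.3455874, Δλ=-0.4999531 rad; a=sin²(Δφ/2)+cosφ1·cosφ2·sin²(Δλ/2)=0.0527401207; c=2·atan2(√a, √(1-a))=0.463440579; dist=6371·c=2952.580 ≈ 2952.6 km; running total=28691.8 km
Leg 3 bearing: y=sinΔλ·cosφ2=-0.36516171, x=cosφ1·sinφ2-sinφ1·cosφ2·cosΔλ=-0.25785912; θ=atan2(y, x)=-125.2278° <0 so +360° → 234.7722° ≈ 234.8°
Leg 4: φ1=0.7048163, φ2=0.8983419, Δφ=0.1935256, Δλ=0.0615473 rad; a=sin²(Δφ/2)+cosφ1·cosφ2·sin²(Δλ/2)=0.0097830601; c=2·atan2(√a, √(1-a))=0.198142679; dist=6371·c=1262.367 ≈ 1262.4 km; running total=29954.2 km
Leg 4 bearing: y=sinΔλ·cosφ2=0.03831410, x=cosφ1·sinφ2-sinφ1·cosφ2·cosΔλ=0.19308402; θ=atan2(y, x)=11.2235° ≈ 11.2°
Leg 5: φ1=0.8983419, φ2=0.7161313, Δφ=-0.1822106, Δλ=0.5091091 rad; a=sin²(Δφ/2)+cosφ1·cosφ2·sin²(Δλ/2)=0.0380732559; c=2·atan2(√a, √(1-a))=0.392767133; dist=6371·c=2502.319 ≈ 2502.3 km; running total=32456.5 km
Leg 5 bearing: y=sinΔλ·cosφ2=0.36767032, x=cosφ1·sinφ2-sinφ1·cosφ2·cosΔλ=-0.10636384; θ=atan2(y, x)=106.1347° ≈ 106.1°
Leg 6: φ1=0.7161313, φ2=0.3400181, Δφ=-0.3761132, Δλ=-2.2372486 rad; a=sin²(Δφ/2)+cosφ1·cosφ2·sin²(Δλ/2)=0.6103531426; c=2·atan2(√a, √(1-a))=1.793334880; dist=6371·c=11425.337 ≈ 11425.3 km; running total=43881.8 km
Leg 6 bearing: y=sinΔλ·cosφ2=-0.74101914, x=cosφ1·sinφ2-sinφ1·cosφ2·cosΔλ=0.63417613; θ=atan2(y, x)=-49.4426° <0 so +360° → 310.5574° ≈ 310.6°
Leg 7: φ1=0.3400181, φ2=0.6764303, Δφ=0.3364122, Δλ=1.5720931 rad; a=sin²(Δφ/2)+cosφ1·cosφ2·sin²(Δλ/2)=0.3960876661; c=2·atan2(√a, √(1-a))=1.361445783; dist=6371·c=8673.771 ≈ 8673.8 km; running total=52555.6 km
Leg 7 bearing: y=sinΔλ·cosφ2=0.77981172, x=cosφ1·sinφ2-sinφ1·cosφ2·cosΔλ=0.59051045; θ=atan2(y, x)=52.8653° ≈ 52.9°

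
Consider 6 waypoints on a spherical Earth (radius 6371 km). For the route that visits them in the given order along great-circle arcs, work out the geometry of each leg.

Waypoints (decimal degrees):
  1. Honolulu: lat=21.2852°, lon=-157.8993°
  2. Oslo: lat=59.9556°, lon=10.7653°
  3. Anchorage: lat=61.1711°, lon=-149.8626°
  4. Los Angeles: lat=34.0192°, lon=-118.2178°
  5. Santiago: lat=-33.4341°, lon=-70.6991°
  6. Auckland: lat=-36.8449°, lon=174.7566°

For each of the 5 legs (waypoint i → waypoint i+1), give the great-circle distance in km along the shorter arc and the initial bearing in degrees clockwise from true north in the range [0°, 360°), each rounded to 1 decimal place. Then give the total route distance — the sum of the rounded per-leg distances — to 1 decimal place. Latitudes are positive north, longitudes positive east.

Leg 1: φ1=0.3714968, φ2=1.0464226, Δφ=0.6749258, Δλ=2.9437526 rad; a=sin²(Δφ/2)+cosφ1·cosφ2·sin²(Δλ/2)=0.5715909573; c=2·atan2(√a, √(1-a))=1.714472041; dist=6371·c=10922.901 ≈ 10922.9 km; running total=10922.9 km
Leg 1 bearing: y=sinΔλ·cosφ2=0.09840787, x=cosφ1·sinφ2-sinφ1·cosφ2·cosΔλ=0.98479177; θ=atan2(y, x)=5.7065° ≈ 5.7°
Leg 2: φ1=1.0464226, φ2=1.0676371, Δφ=0.0212145, Δλ=-2.8034857 rad; a=sin²(Δφ/2)+cosφ1·cosφ2·sin²(Δλ/2)=0.2346997319; c=2·atan2(√a, √(1-a))=1.011487423; dist=6371·c=6444.186 ≈ 6444.2 km; running total=17367.1 km
Leg 2 bearing: y=sinΔλ·cosφ2=-0.15994515, x=cosφ1·sinφ2-sinφ1·cosφ2·cosΔλ=0.83239451; θ=atan2(y, x)=-10.8769° <0 so +360° → 349.1231° ≈ 349.1°
Leg 3: φ1=1.0676371, φ2=0.5937470, Δφ=-0.4738901, Δλ=0.5523060 rad; a=sin²(Δφ/2)+cosφ1·cosφ2·sin²(Δλ/2)=0.0848120212; c=2·atan2(√a, √(1-a))=0.591014259; dist=6371·c=3765.352 ≈ 3765.4 km; running total=21132.5 km
Leg 3 bearing: y=sinΔλ·cosφ2=0.43485765, x=cosφ1·sinφ2-sinφ1·cosφ2·cosΔλ=-0.34838857; θ=atan2(y, x)=128.7002° ≈ 128.7°
Leg 4: φ1=0.5937470, φ2=-0.5835351, Δφ=-1.1772822, Δλ=0.8293578 rad; a=sin²(Δφ/2)+cosφ1·cosφ2·sin²(Δλ/2)=0.4205609125; c=2·atan2(√a, √(1-a))=1.411242036; dist=6371·c=8991.023 ≈ 8991.0 km; running total=30123.5 km
Leg 4 bearing: y=sinΔλ·cosφ2=0.61545673, x=cosφ1·sinφ2-sinφ1·cosφ2·cosΔλ=-0.77199141; θ=atan2(y, x)=141.4370° ≈ 141.4°
Leg 5: φ1=-0.5835351, φ2=-0.6430648, Δφ=-0.0595297, Δλ=4.2840101 rad; a=sin²(Δφ/2)+cosφ1·cosφ2·sin²(Δλ/2)=0.4735110292; c=2·atan2(√a, √(1-a))=1.517793572; dist=6371·c=9669.863 ≈ 9669.9 km; running total=39793.4 km
Leg 5 bearing: y=sinΔλ·cosφ2=-0.72795034, x=cosφ1·sinφ2-sinφ1·cosφ2·cosΔλ=-0.68358001; θ=atan2(y, x)=-133.1995° <0 so +360° → 226.8005° ≈ 226.8°

Leg 1: dist=10922.9 km, bearing=5.7°
Leg 2: dist=6444.2 km, bearing=349.1°
Leg 3: dist=3765.4 km, bearing=128.7°
Leg 4: dist=8991.0 km, bearing=141.4°
Leg 5: dist=9669.9 km, bearing=226.8°
Total: 39793.4 km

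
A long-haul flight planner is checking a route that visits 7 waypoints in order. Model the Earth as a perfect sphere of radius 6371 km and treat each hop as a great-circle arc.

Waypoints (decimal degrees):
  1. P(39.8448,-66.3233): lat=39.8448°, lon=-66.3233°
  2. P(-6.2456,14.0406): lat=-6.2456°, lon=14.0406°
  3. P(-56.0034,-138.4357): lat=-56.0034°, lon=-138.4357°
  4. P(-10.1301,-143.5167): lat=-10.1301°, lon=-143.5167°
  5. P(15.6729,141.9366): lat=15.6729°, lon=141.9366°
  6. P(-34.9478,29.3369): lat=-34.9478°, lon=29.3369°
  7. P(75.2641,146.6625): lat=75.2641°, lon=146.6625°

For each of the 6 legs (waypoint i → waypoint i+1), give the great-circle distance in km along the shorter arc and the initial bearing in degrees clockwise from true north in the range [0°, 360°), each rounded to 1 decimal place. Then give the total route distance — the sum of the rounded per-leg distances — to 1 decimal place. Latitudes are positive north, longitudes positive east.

Leg 1: φ1=0.6954229, φ2=-0.1090063, Δφ=-0.8044292, Δλ=1.4026147 rad; a=sin²(Δφ/2)+cosφ1·cosφ2·sin²(Δλ/2)=0.4709734426; c=2·atan2(√a, √(1-a))=1.512710554; dist=6371·c=9637.479 ≈ 9637.5 km; running total=9637.5 km
Leg 1 bearing: y=sinΔλ·cosφ2=0.98003920, x=cosφ1·sinφ2-sinφ1·cosφ2·cosΔλ=-0.19013940; θ=atan2(y, x)=100.9797° ≈ 101.0°
Leg 2: φ1=-0.1090063, φ2=-0.9774437, Δφ=-0.8684374, Δλ=-2.6612135 rad; a=sin²(Δφ/2)+cosφ1·cosφ2·sin²(Δλ/2)=0.7013607781; c=2·atan2(√a, √(1-a))=1.985284565; dist=6371·c=12648.248 ≈ 12648.2 km; running total=22285.7 km
Leg 2 bearing: y=sinΔλ·cosφ2=-0.25838896, x=cosφ1·sinφ2-sinφ1·cosφ2·cosΔλ=-0.87809481; θ=atan2(y, x)=-163.6029° <0 so +360° → 196.3971° ≈ 196.4°
Leg 3: φ1=-0.9774437, φ2=-0.1768036, Δφ=0.8006401, Δλ=-0.0886802 rad; a=sin²(Δφ/2)+cosφ1·cosφ2·sin²(Δλ/2)=0.1529577698; c=2·atan2(√a, √(1-a))=0.803648978; dist=6371·c=5120.048 ≈ 5120.0 km; running total=27405.7 km
Leg 3 bearing: y=sinΔλ·cosφ2=-0.08718336, x=cosφ1·sinφ2-sinφ1·cosφ2·cosΔλ=0.71459487; θ=atan2(y, x)=-6.9559° <0 so +360° → 353.0441° ≈ 353.0°
Leg 4: φ1=-0.1768036, φ2=0.2735437, Δφ=0.4503473, Δλ=4.9820999 rad; a=sin²(Δφ/2)+cosφ1·cosφ2·sin²(Δλ/2)=0.3974837215; c=2·atan2(√a, √(1-a))=1.364299356; dist=6371·c=8691.951 ≈ 8692.0 km; running total=36097.7 km
Leg 4 bearing: y=sinΔλ·cosφ2=-0.92801173, x=cosφ1·sinφ2-sinφ1·cosφ2·cosΔλ=0.31105608; θ=atan2(y, x)=-71.4696° <0 so +360° → 288.5304° ≈ 288.5°
Leg 5: φ1=0.2735437, φ2=-0.6099542, Δφ=-0.8834979, Δλ=-1.9652355 rad; a=sin²(Δφ/2)+cosφ1·cosφ2·sin²(Δλ/2)=0.7290143226; c=2·atan2(√a, √(1-a))=2.046572602; dist=6371·c=13038.714 ≈ 13038.7 km; running total=49136.4 km
Leg 5 bearing: y=sinΔλ·cosφ2=-0.75673331, x=cosφ1·sinφ2-sinφ1·cosφ2·cosΔλ=-0.46643806; θ=atan2(y, x)=-121.6490° <0 so +360° → 238.3510° ≈ 238.4°
Leg 6: φ1=-0.6099542, φ2=1.3136064, Δφ=1.9235605, Δλ=2.0477180 rad; a=sin²(Δφ/2)+cosφ1·cosφ2·sin²(Δλ/2)=0.8248489421; c=2·atan2(√a, √(1-a))=2.277983276; dist=6371·c=14513.031 ≈ 14513.0 km; running total=63649.4 km
Leg 6 bearing: y=sinΔλ·cosφ2=0.22598005, x=cosφ1·sinφ2-sinφ1·cosφ2·cosΔλ=0.72582758; θ=atan2(y, x)=17.2935° ≈ 17.3°

Leg 1: dist=9637.5 km, bearing=101.0°
Leg 2: dist=12648.2 km, bearing=196.4°
Leg 3: dist=5120.0 km, bearing=353.0°
Leg 4: dist=8692.0 km, bearing=288.5°
Leg 5: dist=13038.7 km, bearing=238.4°
Leg 6: dist=14513.0 km, bearing=17.3°
Total: 63649.4 km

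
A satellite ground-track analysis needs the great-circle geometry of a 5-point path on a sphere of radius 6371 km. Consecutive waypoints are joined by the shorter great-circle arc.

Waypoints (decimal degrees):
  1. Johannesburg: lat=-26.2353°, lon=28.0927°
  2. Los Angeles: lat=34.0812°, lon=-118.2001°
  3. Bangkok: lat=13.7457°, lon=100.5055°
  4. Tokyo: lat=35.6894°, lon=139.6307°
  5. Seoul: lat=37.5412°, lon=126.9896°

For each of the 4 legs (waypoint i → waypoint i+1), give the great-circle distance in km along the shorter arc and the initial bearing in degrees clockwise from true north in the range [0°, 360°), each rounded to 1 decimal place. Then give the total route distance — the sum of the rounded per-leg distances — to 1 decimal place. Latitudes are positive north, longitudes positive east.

Leg 1: dist=16675.6 km, bearing=293.3°
Leg 2: dist=13304.3 km, bearing=315.7°
Leg 3: dist=4598.3 km, bearing=50.9°
Leg 4: dist=1145.9 km, bearing=284.1°
Total: 35724.1 km

Leg 1: φ1=-0.4578924, φ2=0.5948292, Δφ=1.0527215, Δλ=-2.5532910 rad; a=sin²(Δφ/2)+cosφ1·cosφ2·sin²(Δλ/2)=0.9328708693; c=2·atan2(√a, √(1-a))=2.617426826; dist=6371·c=16675.626 ≈ 16675.6 km; running total=16675.6 km
Leg 1 bearing: y=sinΔλ·cosφ2=-0.45963329, x=cosφ1·sinφ2-sinφ1·cosφ2·cosΔλ=0.19806181; θ=atan2(y, x)=-66.6882° <0 so +360° → 293.3118° ≈ 293.3°
Leg 2: φ1=0.5948292, φ2=0.2399077, Δφ=-0.3549214, Δλ=3.8171328 rad; a=sin²(Δφ/2)+cosφ1·cosφ2·sin²(Δλ/2)=0.7473373507; c=2·atan2(√a, √(1-a))=2.088256816; dist=6371·c=13304.284 ≈ 13304.3 km; running total=29979.9 km
Leg 2 bearing: y=sinΔλ·cosφ2=-0.60740974, x=cosφ1·sinφ2-sinφ1·cosφ2·cosΔλ=0.62157087; θ=atan2(y, x)=-44.3398° <0 so +360° → 315.6602° ≈ 315.7°
Leg 3: φ1=0.2399077, φ2=0.6228975, Δφ=0.3829898, Δλ=0.6828636 rad; a=sin²(Δφ/2)+cosφ1·cosφ2·sin²(Δλ/2)=0.1246755769; c=2·atan2(√a, √(1-a))=0.721752738; dist=6371·c=4598.287 ≈ 4598.3 km; running total=34578.2 km
Leg 3 bearing: y=sinΔλ·cosφ2=0.51250668, x=cosφ1·sinφ2-sinφ1·cosφ2·cosΔλ=0.41696908; θ=atan2(y, x)=50.8686° ≈ 50.9°
Leg 4: φ1=0.6228975, φ2=0.6552175, Δφ=0.0323200, Δλ=-0.2206288 rad; a=sin²(Δφ/2)+cosφ1·cosφ2·sin²(Δλ/2)=0.0080663826; c=2·atan2(√a, √(1-a))=0.179868454; dist=6371·c=1145.942 ≈ 1145.9 km; running total=35724.1 km
Leg 4 bearing: y=sinΔλ·cosφ2=-0.17352417, x=cosφ1·sinφ2-sinφ1·cosφ2·cosΔλ=0.04352730; θ=atan2(y, x)=-75.9183° <0 so +360° → 284.0817° ≈ 284.1°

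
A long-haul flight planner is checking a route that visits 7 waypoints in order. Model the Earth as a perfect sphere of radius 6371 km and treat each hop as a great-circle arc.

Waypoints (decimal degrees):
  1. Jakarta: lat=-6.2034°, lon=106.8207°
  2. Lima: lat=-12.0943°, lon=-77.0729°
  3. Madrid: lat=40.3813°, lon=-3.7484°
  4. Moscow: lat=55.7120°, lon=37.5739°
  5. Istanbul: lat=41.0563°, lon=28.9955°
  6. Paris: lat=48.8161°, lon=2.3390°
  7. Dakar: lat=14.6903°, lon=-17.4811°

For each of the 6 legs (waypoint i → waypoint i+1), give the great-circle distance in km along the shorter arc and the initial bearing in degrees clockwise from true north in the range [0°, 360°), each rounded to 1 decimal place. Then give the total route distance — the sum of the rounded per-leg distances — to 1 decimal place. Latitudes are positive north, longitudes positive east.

Leg 1: dist=17935.4 km, bearing=168.0°
Leg 2: dist=9510.2 km, bearing=47.0°
Leg 3: dist=3442.1 km, bearing=46.3°
Leg 4: dist=1745.3 km, bearing=204.6°
Leg 5: dist=2254.0 km, bearing=301.5°
Leg 6: dist=4204.0 km, bearing=212.3°
Total: 39091.0 km

Leg 1: φ1=-0.1082698, φ2=-0.2110854, Δφ=-0.1028156, Δλ=-3.2095488 rad; a=sin²(Δφ/2)+cosφ1·cosφ2·sin²(Δλ/2)=0.9735971988; c=2·atan2(√a, √(1-a))=2.815166556; dist=6371·c=17935.426 ≈ 17935.4 km; running total=17935.4 km
Leg 1 bearing: y=sinΔλ·cosφ2=0.06639666, x=cosφ1·sinφ2-sinφ1·cosφ2·cosΔλ=-0.31371047; θ=atan2(y, x)=168.0497° ≈ 168.0°
Leg 2: φ1=-0.2110854, φ2=0.7047866, Δφ=0.9158720, Δλ=1.2797539 rad; a=sin²(Δφ/2)+cosφ1·cosφ2·sin²(Δλ/2)=0.4610048575; c=2·atan2(√a, √(1-a))=1.492726762; dist=6371·c=9510.162 ≈ 9510.2 km; running total=27445.6 km
Leg 2 bearing: y=sinΔλ·cosφ2=0.72971463, x=cosφ1·sinφ2-sinφ1·cosφ2·cosΔλ=0.67928939; θ=atan2(y, x)=47.0496° ≈ 47.0°
Leg 3: φ1=0.7047866, φ2=0.9723578, Δφ=0.2675712, Δλ=0.7212102 rad; a=sin²(Δφ/2)+cosφ1·cosφ2·sin²(Δλ/2)=0.0712176982; c=2·atan2(√a, √(1-a))=0.540280167; dist=6371·c=3442.125 ≈ 3442.1 km; running total=30887.7 km
Leg 3 bearing: y=sinΔλ·cosφ2=0.37197863, x=cosφ1·sinφ2-sinφ1·cosφ2·cosΔλ=0.35526730; θ=atan2(y, x)=46.3164° ≈ 46.3°
Leg 4: φ1=0.9723578, φ2=0.7165676, Δφ=-0.2557902, Δλ=-0.1497213 rad; a=sin²(Δφ/2)+cosφ1·cosφ2·sin²(Δλ/2)=0.0186443791; c=2·atan2(√a, √(1-a))=0.273944638; dist=6371·c=1745.301 ≈ 1745.3 km; running total=32633.0 km
Leg 4 bearing: y=sinΔλ·cosφ2=-0.11247822, x=cosφ1·sinφ2-sinφ1·cosφ2·cosΔλ=-0.24604007; θ=atan2(y, x)=-155.4323° <0 so +360° → 204.5677° ≈ 204.6°
Leg 5: φ1=0.7165676, φ2=0.8520017, Δφ=0.1354341, Δλ=-0.4652437 rad; a=sin²(Δφ/2)+cosφ1·cosφ2·sin²(Δλ/2)=0.0309663783; c=2·atan2(√a, √(1-a))=0.353787527; dist=6371·c=2253.980 ≈ 2254.0 km; running total=34887.0 km
Leg 5 bearing: y=sinΔλ·cosφ2=-0.29541997, x=cosφ1·sinφ2-sinφ1·cosφ2·cosΔλ=0.18098864; θ=atan2(y, x)=-58.5063° <0 so +360° → 301.4937° ≈ 301.5°
Leg 6: φ1=0.8520017, φ2=0.2563941, Δφ=-0.5956076, Δλ=-0.3459260 rad; a=sin²(Δφ/2)+cosφ1·cosφ2·sin²(Δλ/2)=0.1049620456; c=2·atan2(√a, √(1-a))=0.659863509; dist=6371·c=4203.990 ≈ 4204.0 km; running total=39091.0 km
Leg 6 bearing: y=sinΔλ·cosφ2=-0.32798408, x=cosφ1·sinφ2-sinφ1·cosφ2·cosΔλ=-0.51788657; θ=atan2(y, x)=-147.6534° <0 so +360° → 212.3466° ≈ 212.3°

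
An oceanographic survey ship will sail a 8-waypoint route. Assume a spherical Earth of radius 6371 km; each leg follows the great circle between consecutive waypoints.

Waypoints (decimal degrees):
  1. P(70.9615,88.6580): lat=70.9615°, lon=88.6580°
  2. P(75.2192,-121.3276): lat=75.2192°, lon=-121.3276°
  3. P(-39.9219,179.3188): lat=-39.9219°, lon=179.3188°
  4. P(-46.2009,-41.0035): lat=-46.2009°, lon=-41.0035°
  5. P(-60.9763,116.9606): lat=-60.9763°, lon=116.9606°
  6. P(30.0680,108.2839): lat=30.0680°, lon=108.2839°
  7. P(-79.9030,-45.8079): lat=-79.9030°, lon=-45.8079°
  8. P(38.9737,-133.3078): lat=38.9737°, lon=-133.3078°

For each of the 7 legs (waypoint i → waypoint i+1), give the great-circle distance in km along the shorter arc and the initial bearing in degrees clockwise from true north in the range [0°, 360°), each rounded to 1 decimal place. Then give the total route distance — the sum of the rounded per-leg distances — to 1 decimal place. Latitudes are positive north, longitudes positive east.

Leg 1: φ1=1.2385118, φ2=1.3128227, Δφ=0.0743109, Δλ=-3.6649401 rad; a=sin²(Δφ/2)+cosφ1·cosφ2·sin²(Δλ/2)=0.0790319209; c=2·atan2(√a, √(1-a))=0.569934799; dist=6371·c=3631.055 ≈ 3631.1 km; running total=3631.1 km
Leg 1 bearing: y=sinΔλ·cosφ2=0.12750535, x=cosφ1·sinφ2-sinφ1·cosφ2·cosΔλ=0.52429562; θ=atan2(y, x)=13.6686° ≈ 13.7°
Leg 2: φ1=1.3128227, φ2=-0.6967686, Δφ=-2.0095913, Δλ=5.2472696 rad; a=sin²(Δφ/2)+cosφ1·cosφ2·sin²(Δλ/2)=0.7603862536; c=2·atan2(√a, √(1-a))=2.118551926; dist=6371·c=13497.294 ≈ 13497.3 km; running total=17128.4 km
Leg 2 bearing: y=sinΔλ·cosφ2=-0.65980383, x=cosφ1·sinφ2-sinφ1·cosφ2·cosΔλ=-0.54171478; θ=atan2(y, x)=-129.3868° <0 so +360° → 230.6132° ≈ 230.6°
Leg 3: φ1=-0.6967686, φ2=-0.8063578, Δφ=-0.1095892, Δλ=-3.8453496 rad; a=sin²(Δφ/2)+cosφ1·cosφ2·sin²(Δλ/2)=0.4707533334; c=2·atan2(√a, √(1-a))=1.512269587; dist=6371·c=9634.670 ≈ 9634.7 km; running total=26763.1 km
Leg 3 bearing: y=sinΔλ·cosφ2=0.44786921, x=cosφ1·sinφ2-sinφ1·cosφ2·cosΔλ=-0.89218367; θ=atan2(y, x)=153.3437° ≈ 153.3°
Leg 4: φ1=-0.8063578, φ2=-1.0642372, Δφ=-0.2578794, Δλ=2.7569936 rad; a=sin²(Δφ/2)+cosφ1·cosφ2·sin²(Δλ/2)=0.3400706925; c=2·atan2(√a, √(1-a))=1.245216068; dist=6371·c=7933.272 ≈ 7933.3 km; running total=34696.4 km
Leg 4 bearing: y=sinΔλ·cosφ2=0.18203021, x=cosφ1·sinφ2-sinφ1·cosφ2·cosΔλ=-0.92981475; θ=atan2(y, x)=168.9233° ≈ 168.9°
Leg 5: φ1=-1.0642372, φ2=0.5247856, Δφ=1.5890228, Δλ=-0.1514370 rad; a=sin²(Δφ/2)+cosφ1·cosφ2·sin²(Δλ/2)=0.5115154433; c=2·atan2(√a, √(1-a))=1.593829250; dist=6371·c=10154.286 ≈ 10154.3 km; running total=44850.7 km
Leg 5 bearing: y=sinΔλ·cosφ2=-0.13055796, x=cosφ1·sinφ2-sinφ1·cosφ2·cosΔλ=0.99117314; θ=atan2(y, x)=-7.5038° <0 so +360° → 352.4962° ≈ 352.5°
Leg 6: φ1=0.5247856, φ2=-1.3945704, Δφ=-1.9193560, Δλ=-2.6894093 rad; a=sin²(Δφ/2)+cosφ1·cosφ2·sin²(Δλ/2)=0.8148710419; c=2·atan2(√a, √(1-a))=2.252017472; dist=6371·c=14347.603 ≈ 14347.6 km; running total=59198.3 km
Leg 6 bearing: y=sinΔλ·cosφ2=-0.07660055, x=cosφ1·sinφ2-sinφ1·cosφ2·cosΔλ=-0.77301828; θ=atan2(y, x)=-174.3409° <0 so +360° → 185.6591° ≈ 185.7°
Leg 7: φ1=-1.3945704, φ2=0.6802194, Δφ=2.0747898, Δλ=-1.5271614 rad; a=sin²(Δφ/2)+cosφ1·cosφ2·sin²(Δλ/2)=0.8066385231; c=2·atan2(√a, √(1-a))=2.230999122; dist=6371·c=14213.695 ≈ 14213.7 km; running total=73412.0 km
Leg 7 bearing: y=sinΔλ·cosφ2=-0.77669475, x=cosφ1·sinφ2-sinφ1·cosφ2·cosΔλ=0.14365422; θ=atan2(y, x)=-79.5212° <0 so +360° → 280.4788° ≈ 280.5°

Leg 1: dist=3631.1 km, bearing=13.7°
Leg 2: dist=13497.3 km, bearing=230.6°
Leg 3: dist=9634.7 km, bearing=153.3°
Leg 4: dist=7933.3 km, bearing=168.9°
Leg 5: dist=10154.3 km, bearing=352.5°
Leg 6: dist=14347.6 km, bearing=185.7°
Leg 7: dist=14213.7 km, bearing=280.5°
Total: 73412.0 km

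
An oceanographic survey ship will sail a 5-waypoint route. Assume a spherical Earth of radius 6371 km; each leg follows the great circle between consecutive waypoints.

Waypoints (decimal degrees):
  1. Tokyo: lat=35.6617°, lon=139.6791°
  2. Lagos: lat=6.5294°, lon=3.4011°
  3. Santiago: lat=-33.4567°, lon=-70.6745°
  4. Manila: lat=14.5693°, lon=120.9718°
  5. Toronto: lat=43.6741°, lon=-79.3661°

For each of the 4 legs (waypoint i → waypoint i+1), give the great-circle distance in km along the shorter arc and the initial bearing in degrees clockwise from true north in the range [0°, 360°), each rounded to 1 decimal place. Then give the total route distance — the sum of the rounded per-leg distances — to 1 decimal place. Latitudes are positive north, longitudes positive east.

Leg 1: dist=13469.7 km, bearing=306.7°
Leg 2: dist=8953.2 km, bearing=234.4°
Leg 3: dist=17609.1 km, bearing=212.0°
Leg 4: dist=13216.6 km, bearing=16.7°
Total: 53248.6 km

Leg 1: φ1=0.6224141, φ2=0.1139595, Δφ=-0.5084546, Δλ=-2.3784998 rad; a=sin²(Δφ/2)+cosφ1·cosφ2·sin²(Δλ/2)=0.7585364414; c=2·atan2(√a, √(1-a))=2.114223967; dist=6371·c=13469.721 ≈ 13469.7 km; running total=13469.7 km
Leg 1 bearing: y=sinΔλ·cosφ2=-0.68667685, x=cosφ1·sinφ2-sinφ1·cosφ2·cosΔλ=0.51098977; θ=atan2(y, x)=-53.3453° <0 so +360° → 306.6547° ≈ 306.7°
Leg 2: φ1=0.1139595, φ2=-0.5839296, Δφ=-0.6978891, Δλ=-1.2928631 rad; a=sin²(Δφ/2)+cosφ1·cosφ2·sin²(Δλ/2)=0.4176344600; c=2·atan2(√a, √(1-a))=1.405310966; dist=6371·c=8953.236 ≈ 8953.2 km; running total=22422.9 km
Leg 2 bearing: y=sinΔλ·cosφ2=-0.80228596, x=cosφ1·sinφ2-sinφ1·cosφ2·cosΔλ=-0.57376032; θ=atan2(y, x)=-125.5707° <0 so +360° → 234.4293° ≈ 234.4°
Leg 3: φ1=-0.5839296, φ2=0.2542823, Δφ=0.8382118, Δλ=3.3448589 rad; a=sin²(Δφ/2)+cosφ1·cosφ2·sin²(Δλ/2)=0.9647663157; c=2·atan2(√a, √(1-a))=2.763939664; dist=6371·c=17609.060 ≈ 17609.1 km; running total=40032.0 km
Leg 3 bearing: y=sinΔλ·cosφ2=-0.19537814, x=cosφ1·sinφ2-sinφ1·cosφ2·cosΔλ=-0.31272427; θ=atan2(y, x)=-148.0044° <0 so +360° → 211.9956° ≈ 212.0°
Leg 4: φ1=0.2542823, φ2=0.7622568, Δφ=0.5079746, Δλ=-3.4965560 rad; a=sin²(Δφ/2)+cosφ1·cosφ2·sin²(Δλ/2)=0.7413359947; c=2·atan2(√a, √(1-a))=2.074499392; dist=6371·c=13216.636 ≈ 13216.6 km; running total=53248.6 km
Leg 4 bearing: y=sinΔλ·cosφ2=0.25138007, x=cosφ1·sinφ2-sinφ1·cosφ2·cosΔλ=0.83894923; θ=atan2(y, x)=16.6802° ≈ 16.7°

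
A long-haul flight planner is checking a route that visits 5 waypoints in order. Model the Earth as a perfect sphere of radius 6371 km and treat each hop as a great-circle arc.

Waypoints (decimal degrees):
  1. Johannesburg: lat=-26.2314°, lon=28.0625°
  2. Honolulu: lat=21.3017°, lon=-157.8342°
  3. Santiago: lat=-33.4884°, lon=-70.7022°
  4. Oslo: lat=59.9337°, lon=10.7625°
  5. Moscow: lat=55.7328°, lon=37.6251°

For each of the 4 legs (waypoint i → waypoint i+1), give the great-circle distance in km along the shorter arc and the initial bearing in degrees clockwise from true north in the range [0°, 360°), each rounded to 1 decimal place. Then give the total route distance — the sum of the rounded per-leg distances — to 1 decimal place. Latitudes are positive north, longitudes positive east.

Leg 1: φ1=-0.4578243, φ2=0.3717848, Δφ=0.8296091, Δλ=-3.2445095 rad; a=sin²(Δφ/2)+cosφ1·cosφ2·sin²(Δλ/2)=0.9959394019; c=2·atan2(√a, √(1-a))=3.014060600; dist=6371·c=19202.580 ≈ 19202.6 km; running total=19202.6 km
Leg 1 bearing: y=sinΔλ·cosφ2=0.09571642, x=cosφ1·sinφ2-sinφ1·cosφ2·cosΔλ=-0.08375444; θ=atan2(y, x)=131.1868° ≈ 131.2°
Leg 2: φ1=0.3717848, φ2=-0.5844828, Δφ=-0.9562676, Δλ=1.5207403 rad; a=sin²(Δφ/2)+cosφ1·cosφ2·sin²(Δλ/2)=0.5807837223; c=2·atan2(√a, √(1-a))=1.733075086; dist=6371·c=11041.421 ≈ 11041.4 km; running total=30244.0 km
Leg 2 bearing: y=sinΔλ·cosφ2=0.83295293, x=cosφ1·sinφ2-sinφ1·cosφ2·cosΔλ=-0.52923093; θ=atan2(y, x)=122.4305° ≈ 122.4°
Leg 3: φ1=-0.5844828, φ2=1.0460404, Δφ=1.6305232, Δλ=1.4218272 rad; a=sin²(Δφ/2)+cosφ1·cosφ2·sin²(Δλ/2)=0.7077556234; c=2·atan2(√a, √(1-a))=1.999301122; dist=6371·c=12737.547 ≈ 12737.5 km; running total=42981.5 km
Leg 3 bearing: y=sinΔλ·cosφ2=0.49545300, x=cosφ1·sinφ2-sinφ1·cosφ2·cosΔλ=0.76280845; θ=atan2(y, x)=33.0042° ≈ 33.0°
Leg 4: φ1=1.0460404, φ2=0.9727209, Δφ=-0.0733195, Δλ=0.4688408 rad; a=sin²(Δφ/2)+cosφ1·cosφ2·sin²(Δλ/2)=0.0165631577; c=2·atan2(√a, √(1-a))=0.258111761; dist=6371·c=1644.430 ≈ 1644.4 km; running total=44625.9 km
Leg 4 bearing: y=sinΔλ·cosφ2=0.25441692, x=cosφ1·sinφ2-sinφ1·cosφ2·cosΔλ=-0.02067147; θ=atan2(y, x)=94.6451° ≈ 94.6°

Leg 1: dist=19202.6 km, bearing=131.2°
Leg 2: dist=11041.4 km, bearing=122.4°
Leg 3: dist=12737.5 km, bearing=33.0°
Leg 4: dist=1644.4 km, bearing=94.6°
Total: 44625.9 km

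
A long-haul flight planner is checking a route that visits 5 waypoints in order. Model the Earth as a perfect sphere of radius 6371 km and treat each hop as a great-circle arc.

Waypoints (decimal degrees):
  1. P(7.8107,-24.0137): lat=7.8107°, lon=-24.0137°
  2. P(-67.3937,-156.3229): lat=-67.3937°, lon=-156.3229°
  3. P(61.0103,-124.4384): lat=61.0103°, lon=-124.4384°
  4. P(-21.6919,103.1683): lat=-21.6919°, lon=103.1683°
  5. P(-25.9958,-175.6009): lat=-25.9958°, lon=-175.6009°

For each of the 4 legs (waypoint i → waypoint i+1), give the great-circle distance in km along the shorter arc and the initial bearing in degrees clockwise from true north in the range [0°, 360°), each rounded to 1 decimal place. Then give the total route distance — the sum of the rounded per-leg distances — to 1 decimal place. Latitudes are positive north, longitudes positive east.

Leg 1: φ1=0.1363224, φ2=-1.1762420, Δφ=-1.3125644, Δλ=-2.3092312 rad; a=sin²(Δφ/2)+cosφ1·cosφ2·sin²(Δλ/2)=0.6909040225; c=2·atan2(√a, √(1-a))=1.962548082; dist=6371·c=12503.394 ≈ 12503.4 km; running total=12503.4 km
Leg 1 bearing: y=sinΔλ·cosφ2=-0.28427031, x=cosφ1·sinφ2-sinφ1·cosφ2·cosΔλ=-0.87943903; θ=atan2(y, x)=-162.0871° <0 so +360° → 197.9129° ≈ 197.9°
Leg 2: φ1=-1.1762420, φ2=1.0648306, Δφ=2.2410726, Δλ=0.5564895 rad; a=sin²(Δφ/2)+cosφ1·cosφ2·sin²(Δλ/2)=0.8246561318; c=2·atan2(√a, √(1-a))=2.277476119; dist=6371·c=14509.800 ≈ 14509.8 km; running total=27013.2 km
Leg 2 bearing: y=sinΔλ·cosφ2=0.25599758, x=cosφ1·sinφ2-sinφ1·cosφ2·cosΔλ=0.71614162; θ=atan2(y, x)=19.6703° ≈ 19.7°
Leg 3: φ1=1.0648306, φ2=-0.3785951, Δφ=-1.4434257, Δλ=3.9724863 rad; a=sin²(Δφ/2)+cosφ1·cosφ2·sin²(Δλ/2)=0.8134629674; c=2·atan2(√a, √(1-a))=2.248397475; dist=6371·c=14324.540 ≈ 14324.5 km; running total=41337.7 km
Leg 3 bearing: y=sinΔλ·cosφ2=-0.68623477, x=cosφ1·sinφ2-sinφ1·cosφ2·cosΔλ=0.36884376; θ=atan2(y, x)=-61.7425° <0 so +360° → 298.2575° ≈ 298.3°
Leg 4: φ1=-0.3785951, φ2=-0.4537123, Δφ=-0.0751172, Δλ=-4.8654404 rad; a=sin²(Δφ/2)+cosφ1·cosφ2·sin²(Δλ/2)=0.3553346357; c=2·atan2(√a, √(1-a))=1.277268739; dist=6371·c=8137.479 ≈ 8137.5 km; running total=49475.2 km
Leg 4 bearing: y=sinΔλ·cosφ2=0.88831933, x=cosφ1·sinφ2-sinφ1·cosφ2·cosΔλ=-0.35661814; θ=atan2(y, x)=111.8731° ≈ 111.9°

Leg 1: dist=12503.4 km, bearing=197.9°
Leg 2: dist=14509.8 km, bearing=19.7°
Leg 3: dist=14324.5 km, bearing=298.3°
Leg 4: dist=8137.5 km, bearing=111.9°
Total: 49475.2 km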